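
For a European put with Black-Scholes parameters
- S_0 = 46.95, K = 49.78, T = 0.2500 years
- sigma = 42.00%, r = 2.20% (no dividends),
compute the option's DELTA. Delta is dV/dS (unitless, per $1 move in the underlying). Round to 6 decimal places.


Answer: Delta = -0.558641

Derivation:
d1 = -0.1475242442; d2 = -0.3575242442
phi(d1) = 0.3946246439; exp(-qT) = 1.0000000000; exp(-rT) = 0.9945150973
N(-d1) = 0.5586408775
Delta = -exp(-qT) * N(-d1) = -1.0000000000 * 0.5586408775 = -0.558641


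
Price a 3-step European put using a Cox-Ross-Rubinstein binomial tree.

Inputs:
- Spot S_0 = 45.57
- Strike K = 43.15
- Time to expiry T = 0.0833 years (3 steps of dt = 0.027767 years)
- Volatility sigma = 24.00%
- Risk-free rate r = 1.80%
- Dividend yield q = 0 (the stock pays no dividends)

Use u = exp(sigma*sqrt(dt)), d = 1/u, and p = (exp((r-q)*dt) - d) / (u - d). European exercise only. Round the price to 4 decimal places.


dt = T/N = 0.027767
u = exp(sigma*sqrt(dt)) = 1.040802; d = 1/u = 0.960797
p = (exp((r-q)*dt) - d) / (u - d) = 0.496252
Discount per step: exp(-r*dt) = 0.999500
Stock lattice S(k, i) with i counting down-moves:
  k=0: S(0,0) = 45.5700
  k=1: S(1,0) = 47.4294; S(1,1) = 43.7835
  k=2: S(2,0) = 49.3646; S(2,1) = 45.5700; S(2,2) = 42.0671
  k=3: S(3,0) = 51.3788; S(3,1) = 47.4294; S(3,2) = 43.7835; S(3,3) = 40.4179
Terminal payoffs V(N, i) = max(K - S_T, 0):
  V(3,0) = 0.000000; V(3,1) = 0.000000; V(3,2) = 0.000000; V(3,3) = 2.732066
Backward induction: V(k, i) = exp(-r*dt) * [p * V(k+1, i) + (1-p) * V(k+1, i+1)].
  V(2,0) = exp(-r*dt) * [p*0.000000 + (1-p)*0.000000] = 0.000000
  V(2,1) = exp(-r*dt) * [p*0.000000 + (1-p)*0.000000] = 0.000000
  V(2,2) = exp(-r*dt) * [p*0.000000 + (1-p)*2.732066] = 1.375585
  V(1,0) = exp(-r*dt) * [p*0.000000 + (1-p)*0.000000] = 0.000000
  V(1,1) = exp(-r*dt) * [p*0.000000 + (1-p)*1.375585] = 0.692602
  V(0,0) = exp(-r*dt) * [p*0.000000 + (1-p)*0.692602] = 0.348723

Answer: Price = V(0,0) = 0.3487


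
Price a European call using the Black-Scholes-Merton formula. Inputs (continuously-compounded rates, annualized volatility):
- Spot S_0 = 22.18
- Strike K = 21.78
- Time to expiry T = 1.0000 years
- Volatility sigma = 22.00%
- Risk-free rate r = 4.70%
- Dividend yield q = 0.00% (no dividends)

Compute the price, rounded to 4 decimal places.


d1 = (ln(S/K) + (r - q + 0.5*sigma^2) * T) / (sigma * sqrt(T)) = 0.40635847
d2 = d1 - sigma * sqrt(T) = 0.18635847
exp(-rT) = 0.95408740; exp(-qT) = 1.00000000
C = S_0 * exp(-qT) * N(d1) - K * exp(-rT) * N(d2)
N(d1) = 0.65776039; N(d2) = 0.57391817
C = 22.1800 * 1.00000000 * 0.65776039 - 21.7800 * 0.95408740 * 0.57391817 = 2.6631

Answer: Price = 2.6631


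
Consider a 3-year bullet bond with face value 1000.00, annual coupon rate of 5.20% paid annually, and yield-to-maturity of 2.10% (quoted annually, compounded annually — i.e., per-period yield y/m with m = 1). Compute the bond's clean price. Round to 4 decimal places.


Coupon per period c = face * coupon_rate / m = 52.000000
Periods per year m = 1; per-period yield y/m = 0.021000
Number of cashflows N = 3
Cashflows (t years, CF_t, discount factor 1/(1+y/m)^(m*t), PV):
  t = 1.0000: CF_t = 52.000000, DF = 0.979432, PV = 50.930460
  t = 2.0000: CF_t = 52.000000, DF = 0.959287, PV = 49.882919
  t = 3.0000: CF_t = 1052.000000, DF = 0.939556, PV = 988.413147
Price P = sum_t PV_t = 1089.226527

Answer: Price = 1089.2265


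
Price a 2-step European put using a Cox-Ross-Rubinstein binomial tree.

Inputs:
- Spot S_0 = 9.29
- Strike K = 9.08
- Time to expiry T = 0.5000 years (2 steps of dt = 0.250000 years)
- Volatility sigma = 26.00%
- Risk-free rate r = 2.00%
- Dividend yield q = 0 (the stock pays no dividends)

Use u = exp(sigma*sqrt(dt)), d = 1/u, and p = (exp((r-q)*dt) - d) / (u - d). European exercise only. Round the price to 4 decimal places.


Answer: Price = V(0,0) = 0.4999

Derivation:
dt = T/N = 0.250000
u = exp(sigma*sqrt(dt)) = 1.138828; d = 1/u = 0.878095
p = (exp((r-q)*dt) - d) / (u - d) = 0.486770
Discount per step: exp(-r*dt) = 0.995012
Stock lattice S(k, i) with i counting down-moves:
  k=0: S(0,0) = 9.2900
  k=1: S(1,0) = 10.5797; S(1,1) = 8.1575
  k=2: S(2,0) = 12.0485; S(2,1) = 9.2900; S(2,2) = 7.1631
Terminal payoffs V(N, i) = max(K - S_T, 0):
  V(2,0) = 0.000000; V(2,1) = 0.000000; V(2,2) = 1.916931
Backward induction: V(k, i) = exp(-r*dt) * [p * V(k+1, i) + (1-p) * V(k+1, i+1)].
  V(1,0) = exp(-r*dt) * [p*0.000000 + (1-p)*0.000000] = 0.000000
  V(1,1) = exp(-r*dt) * [p*0.000000 + (1-p)*1.916931] = 0.978919
  V(0,0) = exp(-r*dt) * [p*0.000000 + (1-p)*0.978919] = 0.499904


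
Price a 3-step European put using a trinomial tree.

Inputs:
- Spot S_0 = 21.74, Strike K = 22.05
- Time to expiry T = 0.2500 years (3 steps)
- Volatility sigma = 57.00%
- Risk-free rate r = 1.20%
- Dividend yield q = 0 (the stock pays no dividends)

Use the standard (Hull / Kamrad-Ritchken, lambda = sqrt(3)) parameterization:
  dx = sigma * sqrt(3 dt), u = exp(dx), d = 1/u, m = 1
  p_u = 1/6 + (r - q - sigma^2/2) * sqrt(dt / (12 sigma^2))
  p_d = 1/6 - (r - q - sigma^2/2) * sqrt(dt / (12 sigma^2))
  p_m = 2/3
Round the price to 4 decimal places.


Answer: Price = V(0,0) = 2.4211

Derivation:
dt = T/N = 0.083333; dx = sigma*sqrt(3*dt) = 0.285000
u = exp(dx) = 1.329762; d = 1/u = 0.752014
p_u = 0.144671, p_m = 0.666667, p_d = 0.188662
Discount per step: exp(-r*dt) = 0.999000
Stock lattice S(k, j) with j the centered position index:
  k=0: S(0,+0) = 21.7400
  k=1: S(1,-1) = 16.3488; S(1,+0) = 21.7400; S(1,+1) = 28.9090
  k=2: S(2,-2) = 12.2945; S(2,-1) = 16.3488; S(2,+0) = 21.7400; S(2,+1) = 28.9090; S(2,+2) = 38.4421
  k=3: S(3,-3) = 9.2457; S(3,-2) = 12.2945; S(3,-1) = 16.3488; S(3,+0) = 21.7400; S(3,+1) = 28.9090; S(3,+2) = 38.4421; S(3,+3) = 51.1189
Terminal payoffs V(N, j) = max(K - S_T, 0):
  V(3,-3) = 12.804343; V(3,-2) = 9.755477; V(3,-1) = 5.701210; V(3,+0) = 0.310000; V(3,+1) = 0.000000; V(3,+2) = 0.000000; V(3,+3) = 0.000000
Backward induction: V(k, j) = exp(-r*dt) * [p_u * V(k+1, j+1) + p_m * V(k+1, j) + p_d * V(k+1, j-1)]
  V(2,-2) = exp(-r*dt) * [p_u*5.701210 + p_m*9.755477 + p_d*12.804343] = 9.734409
  V(2,-1) = exp(-r*dt) * [p_u*0.310000 + p_m*5.701210 + p_d*9.755477] = 5.680462
  V(2,+0) = exp(-r*dt) * [p_u*0.000000 + p_m*0.310000 + p_d*5.701210] = 1.280988
  V(2,+1) = exp(-r*dt) * [p_u*0.000000 + p_m*0.000000 + p_d*0.310000] = 0.058427
  V(2,+2) = exp(-r*dt) * [p_u*0.000000 + p_m*0.000000 + p_d*0.000000] = 0.000000
  V(1,-1) = exp(-r*dt) * [p_u*1.280988 + p_m*5.680462 + p_d*9.734409] = 5.803006
  V(1,+0) = exp(-r*dt) * [p_u*0.058427 + p_m*1.280988 + p_d*5.680462] = 1.932201
  V(1,+1) = exp(-r*dt) * [p_u*0.000000 + p_m*0.058427 + p_d*1.280988] = 0.280345
  V(0,+0) = exp(-r*dt) * [p_u*0.280345 + p_m*1.932201 + p_d*5.803006] = 2.421078


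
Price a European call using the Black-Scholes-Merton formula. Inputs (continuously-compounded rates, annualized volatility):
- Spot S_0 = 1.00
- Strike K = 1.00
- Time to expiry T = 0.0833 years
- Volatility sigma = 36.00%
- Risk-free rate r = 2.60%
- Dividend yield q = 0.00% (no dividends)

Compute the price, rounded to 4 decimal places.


d1 = (ln(S/K) + (r - q + 0.5*sigma^2) * T) / (sigma * sqrt(T)) = 0.07279572
d2 = d1 - sigma * sqrt(T) = -0.03110654
exp(-rT) = 0.99783654; exp(-qT) = 1.00000000
C = S_0 * exp(-qT) * N(d1) - K * exp(-rT) * N(d2)
N(d1) = 0.52901566; N(d2) = 0.48759229
C = 1.0000 * 1.00000000 * 0.52901566 - 1.0000 * 0.99783654 * 0.48759229 = 0.0425

Answer: Price = 0.0425


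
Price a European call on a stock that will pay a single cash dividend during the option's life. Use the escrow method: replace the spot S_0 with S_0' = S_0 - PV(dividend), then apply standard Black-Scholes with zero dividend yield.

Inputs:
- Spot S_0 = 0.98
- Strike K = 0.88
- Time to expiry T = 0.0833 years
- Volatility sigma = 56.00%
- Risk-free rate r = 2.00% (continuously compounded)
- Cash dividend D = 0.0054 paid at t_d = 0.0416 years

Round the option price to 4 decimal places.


PV(D) = D * exp(-r * t_d) = 0.0054 * 0.99916835 = 0.00539551
S_0' = S_0 - PV(D) = 0.9800 - 0.00539551 = 0.97460449
d1 = (ln(S_0'/K) + (r + sigma^2/2)*T) / (sigma*sqrt(T)) = 0.72288777
d2 = d1 - sigma*sqrt(T) = 0.56126203
exp(-rT) = 0.99833539
N(d1) = 0.76512558; N(d2) = 0.71269054
C = S_0' * N(d1) - K * exp(-rT) * N(d2) = 0.97460449 * 0.76512558 - 0.8800 * 0.99833539 * 0.71269054 = 0.1196

Answer: Price = 0.1196


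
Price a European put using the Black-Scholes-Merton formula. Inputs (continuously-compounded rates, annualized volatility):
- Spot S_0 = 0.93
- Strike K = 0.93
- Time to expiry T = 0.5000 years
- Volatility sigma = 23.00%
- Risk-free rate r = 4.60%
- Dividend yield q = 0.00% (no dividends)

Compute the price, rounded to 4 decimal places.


Answer: Price = 0.0496

Derivation:
d1 = (ln(S/K) + (r - q + 0.5*sigma^2) * T) / (sigma * sqrt(T)) = 0.22273864
d2 = d1 - sigma * sqrt(T) = 0.06010408
exp(-rT) = 0.97726248; exp(-qT) = 1.00000000
P = K * exp(-rT) * N(-d2) - S_0 * exp(-qT) * N(-d1)
N(-d1) = 0.41186946; N(-d2) = 0.47603637
P = 0.9300 * 0.97726248 * 0.47603637 - 0.9300 * 1.00000000 * 0.41186946 = 0.0496


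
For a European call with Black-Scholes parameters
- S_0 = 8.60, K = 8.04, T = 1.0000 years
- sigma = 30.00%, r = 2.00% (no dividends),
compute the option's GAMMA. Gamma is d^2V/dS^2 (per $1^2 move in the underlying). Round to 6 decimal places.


d1 = 0.4411104002; d2 = 0.1411104002
phi(d1) = 0.3619577720; exp(-qT) = 1.0000000000; exp(-rT) = 0.9801986733
Gamma = exp(-qT) * phi(d1) / (S * sigma * sqrt(T)) = 1.0000000000 * 0.3619577720 / (8.6000 * 0.3000 * 1.0000000000) = 0.140294

Answer: Gamma = 0.140294


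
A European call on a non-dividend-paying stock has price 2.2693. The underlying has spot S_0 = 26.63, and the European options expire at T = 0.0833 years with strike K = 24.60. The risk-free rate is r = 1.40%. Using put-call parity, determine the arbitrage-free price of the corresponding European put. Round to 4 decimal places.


Answer: Put price = 0.2106

Derivation:
Put-call parity: C - P = S_0 * exp(-qT) - K * exp(-rT).
S_0 * exp(-qT) = 26.6300 * 1.00000000 = 26.63000000
K * exp(-rT) = 24.6000 * 0.99883448 = 24.57132820
P = C - S*exp(-qT) + K*exp(-rT)
P = 2.2693 - 26.63000000 + 24.57132820 = 0.2106


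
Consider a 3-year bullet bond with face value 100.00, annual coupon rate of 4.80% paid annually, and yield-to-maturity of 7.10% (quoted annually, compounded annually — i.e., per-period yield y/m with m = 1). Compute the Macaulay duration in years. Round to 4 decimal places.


Coupon per period c = face * coupon_rate / m = 4.800000
Periods per year m = 1; per-period yield y/m = 0.071000
Number of cashflows N = 3
Cashflows (t years, CF_t, discount factor 1/(1+y/m)^(m*t), PV):
  t = 1.0000: CF_t = 4.800000, DF = 0.933707, PV = 4.481793
  t = 2.0000: CF_t = 4.800000, DF = 0.871808, PV = 4.184680
  t = 3.0000: CF_t = 104.800000, DF = 0.814013, PV = 85.308611
Price P = sum_t PV_t = 93.975084
Macaulay numerator sum_t t * PV_t:
  t * PV_t at t = 1.0000: 4.481793
  t * PV_t at t = 2.0000: 8.369361
  t * PV_t at t = 3.0000: 255.925833
Macaulay duration D = (sum_t t * PV_t) / P = 268.776986 / 93.975084 = 2.860088

Answer: Macaulay duration = 2.8601 years


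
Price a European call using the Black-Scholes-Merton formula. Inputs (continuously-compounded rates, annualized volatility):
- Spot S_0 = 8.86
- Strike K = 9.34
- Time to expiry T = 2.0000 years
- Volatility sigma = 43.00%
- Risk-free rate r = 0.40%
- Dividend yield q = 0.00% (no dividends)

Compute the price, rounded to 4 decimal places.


Answer: Price = 1.9681

Derivation:
d1 = (ln(S/K) + (r - q + 0.5*sigma^2) * T) / (sigma * sqrt(T)) = 0.23045188
d2 = d1 - sigma * sqrt(T) = -0.37765996
exp(-rT) = 0.99203191; exp(-qT) = 1.00000000
C = S_0 * exp(-qT) * N(d1) - K * exp(-rT) * N(d2)
N(d1) = 0.59112967; N(d2) = 0.35284161
C = 8.8600 * 1.00000000 * 0.59112967 - 9.3400 * 0.99203191 * 0.35284161 = 1.9681


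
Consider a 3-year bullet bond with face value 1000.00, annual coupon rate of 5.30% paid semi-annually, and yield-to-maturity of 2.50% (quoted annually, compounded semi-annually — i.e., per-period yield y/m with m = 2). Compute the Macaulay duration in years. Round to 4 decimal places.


Answer: Macaulay duration = 2.8213 years

Derivation:
Coupon per period c = face * coupon_rate / m = 26.500000
Periods per year m = 2; per-period yield y/m = 0.012500
Number of cashflows N = 6
Cashflows (t years, CF_t, discount factor 1/(1+y/m)^(m*t), PV):
  t = 0.5000: CF_t = 26.500000, DF = 0.987654, PV = 26.172840
  t = 1.0000: CF_t = 26.500000, DF = 0.975461, PV = 25.849718
  t = 1.5000: CF_t = 26.500000, DF = 0.963418, PV = 25.530586
  t = 2.0000: CF_t = 26.500000, DF = 0.951524, PV = 25.215393
  t = 2.5000: CF_t = 26.500000, DF = 0.939777, PV = 24.904092
  t = 3.0000: CF_t = 1026.500000, DF = 0.928175, PV = 952.771510
Price P = sum_t PV_t = 1080.444139
Macaulay numerator sum_t t * PV_t:
  t * PV_t at t = 0.5000: 13.086420
  t * PV_t at t = 1.0000: 25.849718
  t * PV_t at t = 1.5000: 38.295879
  t * PV_t at t = 2.0000: 50.430787
  t * PV_t at t = 2.5000: 62.260230
  t * PV_t at t = 3.0000: 2858.314531
Macaulay duration D = (sum_t t * PV_t) / P = 3048.237564 / 1080.444139 = 2.821282


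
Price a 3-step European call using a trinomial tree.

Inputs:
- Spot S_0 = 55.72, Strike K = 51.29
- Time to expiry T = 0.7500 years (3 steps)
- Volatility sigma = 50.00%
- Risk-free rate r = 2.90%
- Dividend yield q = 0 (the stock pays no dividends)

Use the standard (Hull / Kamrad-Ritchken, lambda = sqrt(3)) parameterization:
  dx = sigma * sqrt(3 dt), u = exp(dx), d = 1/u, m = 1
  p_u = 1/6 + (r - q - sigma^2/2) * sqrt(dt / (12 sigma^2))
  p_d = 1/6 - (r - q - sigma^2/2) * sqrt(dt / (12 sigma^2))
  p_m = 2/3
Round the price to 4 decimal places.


Answer: Price = V(0,0) = 11.8801

Derivation:
dt = T/N = 0.250000; dx = sigma*sqrt(3*dt) = 0.433013
u = exp(dx) = 1.541896; d = 1/u = 0.648552
p_u = 0.138954, p_m = 0.666667, p_d = 0.194379
Discount per step: exp(-r*dt) = 0.992776
Stock lattice S(k, j) with j the centered position index:
  k=0: S(0,+0) = 55.7200
  k=1: S(1,-1) = 36.1373; S(1,+0) = 55.7200; S(1,+1) = 85.9144
  k=2: S(2,-2) = 23.4369; S(2,-1) = 36.1373; S(2,+0) = 55.7200; S(2,+1) = 85.9144; S(2,+2) = 132.4711
  k=3: S(3,-3) = 15.2001; S(3,-2) = 23.4369; S(3,-1) = 36.1373; S(3,+0) = 55.7200; S(3,+1) = 85.9144; S(3,+2) = 132.4711; S(3,+3) = 204.2566
Terminal payoffs V(N, j) = max(S_T - K, 0):
  V(3,-3) = 0.000000; V(3,-2) = 0.000000; V(3,-1) = 0.000000; V(3,+0) = 4.430000; V(3,+1) = 34.624434; V(3,+2) = 81.181106; V(3,+3) = 152.966642
Backward induction: V(k, j) = exp(-r*dt) * [p_u * V(k+1, j+1) + p_m * V(k+1, j) + p_d * V(k+1, j-1)]
  V(2,-2) = exp(-r*dt) * [p_u*0.000000 + p_m*0.000000 + p_d*0.000000] = 0.000000
  V(2,-1) = exp(-r*dt) * [p_u*4.430000 + p_m*0.000000 + p_d*0.000000] = 0.611119
  V(2,+0) = exp(-r*dt) * [p_u*34.624434 + p_m*4.430000 + p_d*0.000000] = 7.708443
  V(2,+1) = exp(-r*dt) * [p_u*81.181106 + p_m*34.624434 + p_d*4.430000] = 34.970031
  V(2,+2) = exp(-r*dt) * [p_u*152.966642 + p_m*81.181106 + p_d*34.624434] = 81.513203
  V(1,-1) = exp(-r*dt) * [p_u*7.708443 + p_m*0.611119 + p_d*0.000000] = 1.467850
  V(1,+0) = exp(-r*dt) * [p_u*34.970031 + p_m*7.708443 + p_d*0.611119] = 10.043888
  V(1,+1) = exp(-r*dt) * [p_u*81.513203 + p_m*34.970031 + p_d*7.708443] = 35.877235
  V(0,+0) = exp(-r*dt) * [p_u*35.877235 + p_m*10.043888 + p_d*1.467850] = 11.880082


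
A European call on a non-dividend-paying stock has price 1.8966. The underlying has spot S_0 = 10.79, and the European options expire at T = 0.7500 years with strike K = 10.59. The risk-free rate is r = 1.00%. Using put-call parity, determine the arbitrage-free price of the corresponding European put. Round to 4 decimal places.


Answer: Put price = 1.6175

Derivation:
Put-call parity: C - P = S_0 * exp(-qT) - K * exp(-rT).
S_0 * exp(-qT) = 10.7900 * 1.00000000 = 10.79000000
K * exp(-rT) = 10.5900 * 0.99252805 = 10.51087210
P = C - S*exp(-qT) + K*exp(-rT)
P = 1.8966 - 10.79000000 + 10.51087210 = 1.6175


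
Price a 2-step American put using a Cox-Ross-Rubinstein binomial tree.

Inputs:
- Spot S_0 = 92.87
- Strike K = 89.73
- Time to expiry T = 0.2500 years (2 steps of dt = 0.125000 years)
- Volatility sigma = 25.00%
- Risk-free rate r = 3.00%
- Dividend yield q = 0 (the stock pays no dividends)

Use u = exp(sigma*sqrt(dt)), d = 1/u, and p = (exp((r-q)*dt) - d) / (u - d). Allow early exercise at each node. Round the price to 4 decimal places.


Answer: Price = V(0,0) = 2.9649

Derivation:
dt = T/N = 0.125000
u = exp(sigma*sqrt(dt)) = 1.092412; d = 1/u = 0.915405
p = (exp((r-q)*dt) - d) / (u - d) = 0.499143
Discount per step: exp(-r*dt) = 0.996257
Stock lattice S(k, i) with i counting down-moves:
  k=0: S(0,0) = 92.8700
  k=1: S(1,0) = 101.4523; S(1,1) = 85.0137
  k=2: S(2,0) = 110.8278; S(2,1) = 92.8700; S(2,2) = 77.8220
Terminal payoffs V(N, i) = max(K - S_T, 0):
  V(2,0) = 0.000000; V(2,1) = 0.000000; V(2,2) = 11.908015
Backward induction: V(k, i) = exp(-r*dt) * [p * V(k+1, i) + (1-p) * V(k+1, i+1)]; then take max(V_cont, immediate exercise) for American.
  V(1,0) = exp(-r*dt) * [p*0.000000 + (1-p)*0.000000] = 0.000000; exercise = 0.000000; V(1,0) = max -> 0.000000
  V(1,1) = exp(-r*dt) * [p*0.000000 + (1-p)*11.908015] = 5.941893; exercise = 4.716309; V(1,1) = max -> 5.941893
  V(0,0) = exp(-r*dt) * [p*0.000000 + (1-p)*5.941893] = 2.964901; exercise = 0.000000; V(0,0) = max -> 2.964901


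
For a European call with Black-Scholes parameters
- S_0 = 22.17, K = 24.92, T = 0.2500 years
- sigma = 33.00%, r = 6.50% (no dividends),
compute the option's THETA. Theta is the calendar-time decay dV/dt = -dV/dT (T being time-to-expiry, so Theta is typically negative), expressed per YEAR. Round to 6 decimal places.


d1 = -0.5276858806; d2 = -0.6926858806
phi(d1) = 0.3470922350; exp(-qT) = 1.0000000000; exp(-rT) = 0.9838813190
Theta = -S*exp(-qT)*phi(d1)*sigma/(2*sqrt(T)) - r*K*exp(-rT)*N(d2) + q*S*exp(-qT)*N(d1)
N(d1) = 0.2988586874; N(d2) = 0.2442533509; sqrt(T) = 0.5000000000
Term 1 = -22.1700 * 1.0000000000 * 0.3470922350 * 0.3300 / (2 * 0.5000000000) = -2.5393615005
Term 2 = -0.0650 * 24.9200 * 0.9838813190 * 0.2442533509 = -0.3892643574
Term 3 = 0 (no dividend yield, q = 0)
Theta = -2.5393615005 + (-0.3892643574) + (0.0000000000) = -2.928626

Answer: Theta = -2.928626


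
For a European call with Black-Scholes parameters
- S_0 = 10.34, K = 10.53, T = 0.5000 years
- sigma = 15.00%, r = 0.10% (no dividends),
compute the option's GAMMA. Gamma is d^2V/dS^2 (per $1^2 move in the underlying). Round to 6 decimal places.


d1 = -0.1139239258; d2 = -0.2199899429
phi(d1) = 0.3963617940; exp(-qT) = 1.0000000000; exp(-rT) = 0.9995001250
Gamma = exp(-qT) * phi(d1) / (S * sigma * sqrt(T)) = 1.0000000000 * 0.3963617940 / (10.3400 * 0.1500 * 0.7071067812) = 0.361406

Answer: Gamma = 0.361406


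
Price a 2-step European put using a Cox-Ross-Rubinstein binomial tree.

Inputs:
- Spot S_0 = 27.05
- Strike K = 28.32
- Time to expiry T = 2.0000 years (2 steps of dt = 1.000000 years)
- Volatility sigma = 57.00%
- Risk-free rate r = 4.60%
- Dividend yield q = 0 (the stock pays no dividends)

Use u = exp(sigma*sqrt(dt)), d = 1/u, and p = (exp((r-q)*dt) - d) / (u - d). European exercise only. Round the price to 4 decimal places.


dt = T/N = 1.000000
u = exp(sigma*sqrt(dt)) = 1.768267; d = 1/u = 0.565525
p = (exp((r-q)*dt) - d) / (u - d) = 0.400376
Discount per step: exp(-r*dt) = 0.955042
Stock lattice S(k, i) with i counting down-moves:
  k=0: S(0,0) = 27.0500
  k=1: S(1,0) = 47.8316; S(1,1) = 15.2975
  k=2: S(2,0) = 84.5791; S(2,1) = 27.0500; S(2,2) = 8.6511
Terminal payoffs V(N, i) = max(K - S_T, 0):
  V(2,0) = 0.000000; V(2,1) = 1.270000; V(2,2) = 19.668895
Backward induction: V(k, i) = exp(-r*dt) * [p * V(k+1, i) + (1-p) * V(k+1, i+1)].
  V(1,0) = exp(-r*dt) * [p*0.000000 + (1-p)*1.270000] = 0.727286
  V(1,1) = exp(-r*dt) * [p*1.270000 + (1-p)*19.668895] = 11.749325
  V(0,0) = exp(-r*dt) * [p*0.727286 + (1-p)*11.749325] = 7.006536

Answer: Price = V(0,0) = 7.0065


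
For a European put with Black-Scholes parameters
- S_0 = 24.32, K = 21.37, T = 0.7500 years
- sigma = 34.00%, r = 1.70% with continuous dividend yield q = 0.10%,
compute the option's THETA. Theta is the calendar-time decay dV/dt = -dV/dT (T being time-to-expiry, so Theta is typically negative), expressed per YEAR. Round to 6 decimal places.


d1 = 0.6271415941; d2 = 0.3326929568
phi(d1) = 0.3277212686; exp(-qT) = 0.9992502812; exp(-rT) = 0.9873309369
Theta = -S*exp(-qT)*phi(d1)*sigma/(2*sqrt(T)) + r*K*exp(-rT)*N(-d2) - q*S*exp(-qT)*N(-d1)
N(-d1) = 0.2652832121; N(-d2) = 0.3696830333; sqrt(T) = 0.8660254038
Term 1 = -24.3200 * 0.9992502812 * 0.3277212686 * 0.3400 / (2 * 0.8660254038) = -1.5633663745
Term 2 = 0.0170 * 21.3700 * 0.9873309369 * 0.3696830333 = 0.1326006668
Term 3 = -0.0010 * 24.3200 * 0.9992502812 * 0.2652832121 = -0.0064468508
Theta = -1.5633663745 + (0.1326006668) + (-0.0064468508) = -1.437213

Answer: Theta = -1.437213


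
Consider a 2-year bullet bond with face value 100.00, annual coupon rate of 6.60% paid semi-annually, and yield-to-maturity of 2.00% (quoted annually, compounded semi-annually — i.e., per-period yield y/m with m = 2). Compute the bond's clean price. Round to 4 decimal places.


Coupon per period c = face * coupon_rate / m = 3.300000
Periods per year m = 2; per-period yield y/m = 0.010000
Number of cashflows N = 4
Cashflows (t years, CF_t, discount factor 1/(1+y/m)^(m*t), PV):
  t = 0.5000: CF_t = 3.300000, DF = 0.990099, PV = 3.267327
  t = 1.0000: CF_t = 3.300000, DF = 0.980296, PV = 3.234977
  t = 1.5000: CF_t = 3.300000, DF = 0.970590, PV = 3.202947
  t = 2.0000: CF_t = 103.300000, DF = 0.960980, PV = 99.269270
Price P = sum_t PV_t = 108.974521

Answer: Price = 108.9745


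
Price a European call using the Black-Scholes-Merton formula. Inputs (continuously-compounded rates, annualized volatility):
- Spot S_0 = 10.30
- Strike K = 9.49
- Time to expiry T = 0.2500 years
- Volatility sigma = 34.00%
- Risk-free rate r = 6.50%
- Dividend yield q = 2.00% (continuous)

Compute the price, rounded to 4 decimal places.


Answer: Price = 1.2160

Derivation:
d1 = (ln(S/K) + (r - q + 0.5*sigma^2) * T) / (sigma * sqrt(T)) = 0.63297225
d2 = d1 - sigma * sqrt(T) = 0.46297225
exp(-rT) = 0.98388132; exp(-qT) = 0.99501248
C = S_0 * exp(-qT) * N(d1) - K * exp(-rT) * N(d2)
N(d1) = 0.73662412; N(d2) = 0.67830787
C = 10.3000 * 0.99501248 * 0.73662412 - 9.4900 * 0.98388132 * 0.67830787 = 1.2160


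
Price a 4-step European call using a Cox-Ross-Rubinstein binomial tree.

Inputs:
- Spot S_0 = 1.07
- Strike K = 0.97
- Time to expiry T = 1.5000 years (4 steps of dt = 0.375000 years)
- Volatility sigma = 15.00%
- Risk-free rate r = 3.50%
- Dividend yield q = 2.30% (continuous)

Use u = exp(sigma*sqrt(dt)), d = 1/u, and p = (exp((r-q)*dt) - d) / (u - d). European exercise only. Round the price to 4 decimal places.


Answer: Price = V(0,0) = 0.1455

Derivation:
dt = T/N = 0.375000
u = exp(sigma*sqrt(dt)) = 1.096207; d = 1/u = 0.912237
p = (exp((r-q)*dt) - d) / (u - d) = 0.501568
Discount per step: exp(-r*dt) = 0.986961
Stock lattice S(k, i) with i counting down-moves:
  k=0: S(0,0) = 1.0700
  k=1: S(1,0) = 1.1729; S(1,1) = 0.9761
  k=2: S(2,0) = 1.2858; S(2,1) = 1.0700; S(2,2) = 0.8904
  k=3: S(3,0) = 1.4095; S(3,1) = 1.1729; S(3,2) = 0.9761; S(3,3) = 0.8123
  k=4: S(4,0) = 1.5451; S(4,1) = 1.2858; S(4,2) = 1.0700; S(4,3) = 0.8904; S(4,4) = 0.7410
Terminal payoffs V(N, i) = max(S_T - K, 0):
  V(4,0) = 0.575090; V(4,1) = 0.315786; V(4,2) = 0.100000; V(4,3) = 0.000000; V(4,4) = 0.000000
Backward induction: V(k, i) = exp(-r*dt) * [p * V(k+1, i) + (1-p) * V(k+1, i+1)].
  V(3,0) = exp(-r*dt) * [p*0.575090 + (1-p)*0.315786] = 0.440031
  V(3,1) = exp(-r*dt) * [p*0.315786 + (1-p)*0.100000] = 0.205516
  V(3,2) = exp(-r*dt) * [p*0.100000 + (1-p)*0.000000] = 0.049503
  V(3,3) = exp(-r*dt) * [p*0.000000 + (1-p)*0.000000] = 0.000000
  V(2,0) = exp(-r*dt) * [p*0.440031 + (1-p)*0.205516] = 0.318928
  V(2,1) = exp(-r*dt) * [p*0.205516 + (1-p)*0.049503] = 0.126088
  V(2,2) = exp(-r*dt) * [p*0.049503 + (1-p)*0.000000] = 0.024505
  V(1,0) = exp(-r*dt) * [p*0.318928 + (1-p)*0.126088] = 0.219905
  V(1,1) = exp(-r*dt) * [p*0.126088 + (1-p)*0.024505] = 0.074472
  V(0,0) = exp(-r*dt) * [p*0.219905 + (1-p)*0.074472] = 0.145494


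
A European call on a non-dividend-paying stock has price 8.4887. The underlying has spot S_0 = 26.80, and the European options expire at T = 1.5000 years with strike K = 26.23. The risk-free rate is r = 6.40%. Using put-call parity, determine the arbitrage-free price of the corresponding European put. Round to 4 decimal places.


Put-call parity: C - P = S_0 * exp(-qT) - K * exp(-rT).
S_0 * exp(-qT) = 26.8000 * 1.00000000 = 26.80000000
K * exp(-rT) = 26.2300 * 0.90846402 = 23.82901114
P = C - S*exp(-qT) + K*exp(-rT)
P = 8.4887 - 26.80000000 + 23.82901114 = 5.5177

Answer: Put price = 5.5177


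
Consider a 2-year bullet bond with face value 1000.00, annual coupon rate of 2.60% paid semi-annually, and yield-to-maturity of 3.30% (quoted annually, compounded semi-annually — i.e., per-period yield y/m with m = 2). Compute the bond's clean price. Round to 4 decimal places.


Coupon per period c = face * coupon_rate / m = 13.000000
Periods per year m = 2; per-period yield y/m = 0.016500
Number of cashflows N = 4
Cashflows (t years, CF_t, discount factor 1/(1+y/m)^(m*t), PV):
  t = 0.5000: CF_t = 13.000000, DF = 0.983768, PV = 12.788982
  t = 1.0000: CF_t = 13.000000, DF = 0.967799, PV = 12.581389
  t = 1.5000: CF_t = 13.000000, DF = 0.952090, PV = 12.377166
  t = 2.0000: CF_t = 1013.000000, DF = 0.936635, PV = 948.811442
Price P = sum_t PV_t = 986.558979

Answer: Price = 986.5590


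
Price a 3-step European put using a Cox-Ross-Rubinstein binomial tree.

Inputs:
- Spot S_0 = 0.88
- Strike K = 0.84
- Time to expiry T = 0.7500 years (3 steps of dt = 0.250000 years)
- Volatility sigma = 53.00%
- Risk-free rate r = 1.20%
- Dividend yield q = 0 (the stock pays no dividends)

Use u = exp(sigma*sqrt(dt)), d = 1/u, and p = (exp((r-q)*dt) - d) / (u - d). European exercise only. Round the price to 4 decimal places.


dt = T/N = 0.250000
u = exp(sigma*sqrt(dt)) = 1.303431; d = 1/u = 0.767206
p = (exp((r-q)*dt) - d) / (u - d) = 0.439738
Discount per step: exp(-r*dt) = 0.997004
Stock lattice S(k, i) with i counting down-moves:
  k=0: S(0,0) = 0.8800
  k=1: S(1,0) = 1.1470; S(1,1) = 0.6751
  k=2: S(2,0) = 1.4951; S(2,1) = 0.8800; S(2,2) = 0.5180
  k=3: S(3,0) = 1.9487; S(3,1) = 1.1470; S(3,2) = 0.6751; S(3,3) = 0.3974
Terminal payoffs V(N, i) = max(K - S_T, 0):
  V(3,0) = 0.000000; V(3,1) = 0.000000; V(3,2) = 0.164859; V(3,3) = 0.442609
Backward induction: V(k, i) = exp(-r*dt) * [p * V(k+1, i) + (1-p) * V(k+1, i+1)].
  V(2,0) = exp(-r*dt) * [p*0.000000 + (1-p)*0.000000] = 0.000000
  V(2,1) = exp(-r*dt) * [p*0.000000 + (1-p)*0.164859] = 0.092087
  V(2,2) = exp(-r*dt) * [p*0.164859 + (1-p)*0.442609] = 0.319511
  V(1,0) = exp(-r*dt) * [p*0.000000 + (1-p)*0.092087] = 0.051439
  V(1,1) = exp(-r*dt) * [p*0.092087 + (1-p)*0.319511] = 0.218847
  V(0,0) = exp(-r*dt) * [p*0.051439 + (1-p)*0.218847] = 0.144796

Answer: Price = V(0,0) = 0.1448


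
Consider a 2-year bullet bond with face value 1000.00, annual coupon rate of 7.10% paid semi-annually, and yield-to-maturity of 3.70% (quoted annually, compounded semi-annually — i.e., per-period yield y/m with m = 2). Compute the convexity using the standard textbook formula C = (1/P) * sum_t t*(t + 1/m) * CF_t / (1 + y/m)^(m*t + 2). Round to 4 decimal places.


Answer: Convexity = 4.5088

Derivation:
Coupon per period c = face * coupon_rate / m = 35.500000
Periods per year m = 2; per-period yield y/m = 0.018500
Number of cashflows N = 4
Cashflows (t years, CF_t, discount factor 1/(1+y/m)^(m*t), PV):
  t = 0.5000: CF_t = 35.500000, DF = 0.981836, PV = 34.855179
  t = 1.0000: CF_t = 35.500000, DF = 0.964002, PV = 34.222071
  t = 1.5000: CF_t = 35.500000, DF = 0.946492, PV = 33.600462
  t = 2.0000: CF_t = 1035.500000, DF = 0.929300, PV = 962.289994
Price P = sum_t PV_t = 1064.967706
Convexity numerator sum_t t*(t + 1/m) * CF_t / (1+y/m)^(m*t + 2):
  t = 0.5000: term = 16.800231
  t = 1.0000: term = 49.485217
  t = 1.5000: term = 97.172738
  t = 2.0000: term = 4638.247376
Convexity = (1/P) * sum = 4801.705562 / 1064.967706 = 4.508780


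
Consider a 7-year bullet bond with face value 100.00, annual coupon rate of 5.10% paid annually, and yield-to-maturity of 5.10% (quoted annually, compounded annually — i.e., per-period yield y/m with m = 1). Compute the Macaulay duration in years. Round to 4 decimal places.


Coupon per period c = face * coupon_rate / m = 5.100000
Periods per year m = 1; per-period yield y/m = 0.051000
Number of cashflows N = 7
Cashflows (t years, CF_t, discount factor 1/(1+y/m)^(m*t), PV):
  t = 1.0000: CF_t = 5.100000, DF = 0.951475, PV = 4.852521
  t = 2.0000: CF_t = 5.100000, DF = 0.905304, PV = 4.617052
  t = 3.0000: CF_t = 5.100000, DF = 0.861374, PV = 4.393008
  t = 4.0000: CF_t = 5.100000, DF = 0.819576, PV = 4.179837
  t = 5.0000: CF_t = 5.100000, DF = 0.779806, PV = 3.977009
  t = 6.0000: CF_t = 5.100000, DF = 0.741965, PV = 3.784024
  t = 7.0000: CF_t = 105.100000, DF = 0.705961, PV = 74.196549
Price P = sum_t PV_t = 100.000000
Macaulay numerator sum_t t * PV_t:
  t * PV_t at t = 1.0000: 4.852521
  t * PV_t at t = 2.0000: 9.234104
  t * PV_t at t = 3.0000: 13.179025
  t * PV_t at t = 4.0000: 16.719347
  t * PV_t at t = 5.0000: 19.885046
  t * PV_t at t = 6.0000: 22.704144
  t * PV_t at t = 7.0000: 519.375840
Macaulay duration D = (sum_t t * PV_t) / P = 605.950027 / 100.000000 = 6.059500

Answer: Macaulay duration = 6.0595 years


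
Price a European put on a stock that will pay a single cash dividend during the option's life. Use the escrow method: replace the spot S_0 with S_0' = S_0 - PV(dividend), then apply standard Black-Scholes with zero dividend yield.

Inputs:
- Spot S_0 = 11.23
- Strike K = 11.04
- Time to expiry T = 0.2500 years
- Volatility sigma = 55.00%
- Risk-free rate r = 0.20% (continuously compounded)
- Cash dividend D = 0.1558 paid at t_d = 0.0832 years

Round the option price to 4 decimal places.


Answer: Price = 1.1892

Derivation:
PV(D) = D * exp(-r * t_d) = 0.1558 * 0.99983361 = 0.15577408
S_0' = S_0 - PV(D) = 11.2300 - 0.15577408 = 11.07422592
d1 = (ln(S_0'/K) + (r + sigma^2/2)*T) / (sigma*sqrt(T)) = 0.15057410
d2 = d1 - sigma*sqrt(T) = -0.12442590
exp(-rT) = 0.99950012
N(-d1) = 0.44015585; N(-d2) = 0.54951096
P = K * exp(-rT) * N(-d2) - S_0' * N(-d1) = 11.0400 * 0.99950012 * 0.54951096 - 11.07422592 * 0.44015585 = 1.1892


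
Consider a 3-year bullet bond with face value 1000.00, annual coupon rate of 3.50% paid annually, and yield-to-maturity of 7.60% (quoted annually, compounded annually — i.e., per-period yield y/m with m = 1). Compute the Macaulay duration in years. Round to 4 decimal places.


Coupon per period c = face * coupon_rate / m = 35.000000
Periods per year m = 1; per-period yield y/m = 0.076000
Number of cashflows N = 3
Cashflows (t years, CF_t, discount factor 1/(1+y/m)^(m*t), PV):
  t = 1.0000: CF_t = 35.000000, DF = 0.929368, PV = 32.527881
  t = 2.0000: CF_t = 35.000000, DF = 0.863725, PV = 30.230373
  t = 3.0000: CF_t = 1035.000000, DF = 0.802718, PV = 830.813483
Price P = sum_t PV_t = 893.571736
Macaulay numerator sum_t t * PV_t:
  t * PV_t at t = 1.0000: 32.527881
  t * PV_t at t = 2.0000: 60.460745
  t * PV_t at t = 3.0000: 2492.440448
Macaulay duration D = (sum_t t * PV_t) / P = 2585.429075 / 893.571736 = 2.893365

Answer: Macaulay duration = 2.8934 years


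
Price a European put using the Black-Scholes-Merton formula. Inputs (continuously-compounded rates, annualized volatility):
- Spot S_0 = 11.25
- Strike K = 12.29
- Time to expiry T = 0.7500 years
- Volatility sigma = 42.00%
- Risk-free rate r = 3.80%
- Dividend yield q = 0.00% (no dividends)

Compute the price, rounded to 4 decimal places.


d1 = (ln(S/K) + (r - q + 0.5*sigma^2) * T) / (sigma * sqrt(T)) = 0.01713412
d2 = d1 - sigma * sqrt(T) = -0.34659655
exp(-rT) = 0.97190229; exp(-qT) = 1.00000000
P = K * exp(-rT) * N(-d2) - S_0 * exp(-qT) * N(-d1)
N(-d1) = 0.49316481; N(-d2) = 0.63555278
P = 12.2900 * 0.97190229 * 0.63555278 - 11.2500 * 1.00000000 * 0.49316481 = 2.0434

Answer: Price = 2.0434


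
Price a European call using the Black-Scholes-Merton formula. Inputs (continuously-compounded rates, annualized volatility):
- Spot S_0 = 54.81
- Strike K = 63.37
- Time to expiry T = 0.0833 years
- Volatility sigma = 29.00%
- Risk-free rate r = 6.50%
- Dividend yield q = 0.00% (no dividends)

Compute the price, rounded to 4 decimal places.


Answer: Price = 0.0969

Derivation:
d1 = (ln(S/K) + (r - q + 0.5*sigma^2) * T) / (sigma * sqrt(T)) = -1.62726636
d2 = d1 - sigma * sqrt(T) = -1.71096541
exp(-rT) = 0.99460013; exp(-qT) = 1.00000000
C = S_0 * exp(-qT) * N(d1) - K * exp(-rT) * N(d2)
N(d1) = 0.05184027; N(d2) = 0.04354375
C = 54.8100 * 1.00000000 * 0.05184027 - 63.3700 * 0.99460013 * 0.04354375 = 0.0969


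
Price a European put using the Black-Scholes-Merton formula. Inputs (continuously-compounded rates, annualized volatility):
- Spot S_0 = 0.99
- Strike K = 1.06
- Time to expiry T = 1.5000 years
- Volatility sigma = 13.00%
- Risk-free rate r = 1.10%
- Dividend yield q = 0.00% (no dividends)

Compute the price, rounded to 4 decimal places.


d1 = (ln(S/K) + (r - q + 0.5*sigma^2) * T) / (sigma * sqrt(T)) = -0.24585493
d2 = d1 - sigma * sqrt(T) = -0.40507177
exp(-rT) = 0.98363538; exp(-qT) = 1.00000000
P = K * exp(-rT) * N(-d2) - S_0 * exp(-qT) * N(-d1)
N(-d1) = 0.59710273; N(-d2) = 0.65728762
P = 1.0600 * 0.98363538 * 0.65728762 - 0.9900 * 1.00000000 * 0.59710273 = 0.0942

Answer: Price = 0.0942


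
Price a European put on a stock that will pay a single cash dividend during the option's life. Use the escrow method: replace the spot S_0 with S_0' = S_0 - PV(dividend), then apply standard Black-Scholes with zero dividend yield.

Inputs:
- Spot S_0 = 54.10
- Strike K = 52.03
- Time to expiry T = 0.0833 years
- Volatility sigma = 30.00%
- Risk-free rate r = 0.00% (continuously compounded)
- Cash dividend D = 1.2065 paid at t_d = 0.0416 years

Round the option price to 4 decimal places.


Answer: Price = 1.4125

Derivation:
PV(D) = D * exp(-r * t_d) = 1.2065 * 1.00000000 = 1.20650000
S_0' = S_0 - PV(D) = 54.1000 - 1.20650000 = 52.89350000
d1 = (ln(S_0'/K) + (r + sigma^2/2)*T) / (sigma*sqrt(T)) = 0.23339414
d2 = d1 - sigma*sqrt(T) = 0.14680892
exp(-rT) = 1.00000000
N(-d1) = 0.40772768; N(-d2) = 0.44164142
P = K * exp(-rT) * N(-d2) - S_0' * N(-d1) = 52.0300 * 1.00000000 * 0.44164142 - 52.89350000 * 0.40772768 = 1.4125


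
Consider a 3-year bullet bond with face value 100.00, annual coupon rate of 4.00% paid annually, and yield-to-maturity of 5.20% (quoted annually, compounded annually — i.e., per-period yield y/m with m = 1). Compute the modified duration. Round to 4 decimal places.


Coupon per period c = face * coupon_rate / m = 4.000000
Periods per year m = 1; per-period yield y/m = 0.052000
Number of cashflows N = 3
Cashflows (t years, CF_t, discount factor 1/(1+y/m)^(m*t), PV):
  t = 1.0000: CF_t = 4.000000, DF = 0.950570, PV = 3.802281
  t = 2.0000: CF_t = 4.000000, DF = 0.903584, PV = 3.614336
  t = 3.0000: CF_t = 104.000000, DF = 0.858920, PV = 89.327693
Price P = sum_t PV_t = 96.744311
First compute Macaulay numerator sum_t t * PV_t:
  t * PV_t at t = 1.0000: 3.802281
  t * PV_t at t = 2.0000: 7.228672
  t * PV_t at t = 3.0000: 267.983080
Macaulay duration D = 279.014033 / 96.744311 = 2.884036
Modified duration = D / (1 + y/m) = 2.884036 / (1 + 0.052000) = 2.741479

Answer: Modified duration = 2.7415


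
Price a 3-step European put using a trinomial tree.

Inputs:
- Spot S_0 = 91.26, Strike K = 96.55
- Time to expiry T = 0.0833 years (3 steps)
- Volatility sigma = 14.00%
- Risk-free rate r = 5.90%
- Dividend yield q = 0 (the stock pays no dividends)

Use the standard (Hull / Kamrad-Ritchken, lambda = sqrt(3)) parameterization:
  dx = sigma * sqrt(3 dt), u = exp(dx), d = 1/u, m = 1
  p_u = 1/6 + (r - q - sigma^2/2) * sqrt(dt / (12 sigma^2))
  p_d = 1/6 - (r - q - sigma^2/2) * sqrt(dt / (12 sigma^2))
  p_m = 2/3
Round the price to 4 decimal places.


Answer: Price = V(0,0) = 5.0171

Derivation:
dt = T/N = 0.027767; dx = sigma*sqrt(3*dt) = 0.040406
u = exp(dx) = 1.041234; d = 1/u = 0.960399
p_u = 0.183571, p_m = 0.666667, p_d = 0.149762
Discount per step: exp(-r*dt) = 0.998363
Stock lattice S(k, j) with j the centered position index:
  k=0: S(0,+0) = 91.2600
  k=1: S(1,-1) = 87.6460; S(1,+0) = 91.2600; S(1,+1) = 95.0230
  k=2: S(2,-2) = 84.1751; S(2,-1) = 87.6460; S(2,+0) = 91.2600; S(2,+1) = 95.0230; S(2,+2) = 98.9412
  k=3: S(3,-3) = 80.8417; S(3,-2) = 84.1751; S(3,-1) = 87.6460; S(3,+0) = 91.2600; S(3,+1) = 95.0230; S(3,+2) = 98.9412; S(3,+3) = 103.0209
Terminal payoffs V(N, j) = max(K - S_T, 0):
  V(3,-3) = 15.708272; V(3,-2) = 12.374854; V(3,-1) = 8.903985; V(3,+0) = 5.290000; V(3,+1) = 1.526996; V(3,+2) = 0.000000; V(3,+3) = 0.000000
Backward induction: V(k, j) = exp(-r*dt) * [p_u * V(k+1, j+1) + p_m * V(k+1, j) + p_d * V(k+1, j-1)]
  V(2,-2) = exp(-r*dt) * [p_u*8.903985 + p_m*12.374854 + p_d*15.708272] = 12.216890
  V(2,-1) = exp(-r*dt) * [p_u*5.290000 + p_m*8.903985 + p_d*12.374854] = 8.746025
  V(2,+0) = exp(-r*dt) * [p_u*1.526996 + p_m*5.290000 + p_d*8.903985] = 5.132043
  V(2,+1) = exp(-r*dt) * [p_u*0.000000 + p_m*1.526996 + p_d*5.290000] = 1.807275
  V(2,+2) = exp(-r*dt) * [p_u*0.000000 + p_m*0.000000 + p_d*1.526996] = 0.228312
  V(1,-1) = exp(-r*dt) * [p_u*5.132043 + p_m*8.746025 + p_d*12.216890] = 8.588324
  V(1,+0) = exp(-r*dt) * [p_u*1.807275 + p_m*5.132043 + p_d*8.746025] = 5.054660
  V(1,+1) = exp(-r*dt) * [p_u*0.228312 + p_m*1.807275 + p_d*5.132043] = 2.012047
  V(0,+0) = exp(-r*dt) * [p_u*2.012047 + p_m*5.054660 + p_d*8.588324] = 5.017106


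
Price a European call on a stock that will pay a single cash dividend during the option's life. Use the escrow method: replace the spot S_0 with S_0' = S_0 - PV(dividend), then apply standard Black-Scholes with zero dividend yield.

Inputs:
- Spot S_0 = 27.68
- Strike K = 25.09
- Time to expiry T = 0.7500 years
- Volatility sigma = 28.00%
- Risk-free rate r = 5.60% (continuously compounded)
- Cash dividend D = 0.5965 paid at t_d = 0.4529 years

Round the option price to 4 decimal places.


PV(D) = D * exp(-r * t_d) = 0.5965 * 0.97495652 = 0.58156157
S_0' = S_0 - PV(D) = 27.6800 - 0.58156157 = 27.09843843
d1 = (ln(S_0'/K) + (r + sigma^2/2)*T) / (sigma*sqrt(T)) = 0.61201909
d2 = d1 - sigma*sqrt(T) = 0.36953198
exp(-rT) = 0.95886978
N(d1) = 0.72973744; N(d2) = 0.64413438
C = S_0' * N(d1) - K * exp(-rT) * N(d2) = 27.09843843 * 0.72973744 - 25.0900 * 0.95886978 * 0.64413438 = 4.2781

Answer: Price = 4.2781


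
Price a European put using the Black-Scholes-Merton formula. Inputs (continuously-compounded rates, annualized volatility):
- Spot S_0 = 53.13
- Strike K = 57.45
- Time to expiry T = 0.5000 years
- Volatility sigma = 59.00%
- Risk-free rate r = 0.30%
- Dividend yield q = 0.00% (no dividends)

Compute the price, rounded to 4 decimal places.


d1 = (ln(S/K) + (r - q + 0.5*sigma^2) * T) / (sigma * sqrt(T)) = 0.02481282
d2 = d1 - sigma * sqrt(T) = -0.39238018
exp(-rT) = 0.99850112; exp(-qT) = 1.00000000
P = K * exp(-rT) * N(-d2) - S_0 * exp(-qT) * N(-d1)
N(-d1) = 0.49010213; N(-d2) = 0.65261133
P = 57.4500 * 0.99850112 * 0.65261133 - 53.1300 * 1.00000000 * 0.49010213 = 11.3972

Answer: Price = 11.3972


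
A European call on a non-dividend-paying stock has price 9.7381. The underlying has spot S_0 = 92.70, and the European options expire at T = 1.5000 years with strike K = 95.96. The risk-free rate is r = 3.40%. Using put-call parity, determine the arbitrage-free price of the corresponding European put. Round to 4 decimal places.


Answer: Put price = 8.2268

Derivation:
Put-call parity: C - P = S_0 * exp(-qT) - K * exp(-rT).
S_0 * exp(-qT) = 92.7000 * 1.00000000 = 92.70000000
K * exp(-rT) = 95.9600 * 0.95027867 = 91.18874122
P = C - S*exp(-qT) + K*exp(-rT)
P = 9.7381 - 92.70000000 + 91.18874122 = 8.2268


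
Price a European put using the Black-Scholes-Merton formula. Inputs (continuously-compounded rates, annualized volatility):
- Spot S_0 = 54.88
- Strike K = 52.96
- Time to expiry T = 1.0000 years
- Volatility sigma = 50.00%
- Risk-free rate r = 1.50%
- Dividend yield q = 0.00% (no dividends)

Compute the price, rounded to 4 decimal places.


Answer: Price = 9.2654

Derivation:
d1 = (ln(S/K) + (r - q + 0.5*sigma^2) * T) / (sigma * sqrt(T)) = 0.35122414
d2 = d1 - sigma * sqrt(T) = -0.14877586
exp(-rT) = 0.98511194; exp(-qT) = 1.00000000
P = K * exp(-rT) * N(-d2) - S_0 * exp(-qT) * N(-d1)
N(-d1) = 0.36271010; N(-d2) = 0.55913475
P = 52.9600 * 0.98511194 * 0.55913475 - 54.8800 * 1.00000000 * 0.36271010 = 9.2654
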